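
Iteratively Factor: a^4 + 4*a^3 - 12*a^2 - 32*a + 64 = (a - 2)*(a^3 + 6*a^2 - 32) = (a - 2)^2*(a^2 + 8*a + 16) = (a - 2)^2*(a + 4)*(a + 4)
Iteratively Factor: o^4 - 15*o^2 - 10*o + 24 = (o - 1)*(o^3 + o^2 - 14*o - 24) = (o - 1)*(o + 3)*(o^2 - 2*o - 8) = (o - 4)*(o - 1)*(o + 3)*(o + 2)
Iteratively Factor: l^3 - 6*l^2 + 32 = (l - 4)*(l^2 - 2*l - 8) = (l - 4)^2*(l + 2)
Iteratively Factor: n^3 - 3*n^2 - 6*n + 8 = (n - 4)*(n^2 + n - 2) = (n - 4)*(n - 1)*(n + 2)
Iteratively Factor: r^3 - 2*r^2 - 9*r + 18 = (r - 2)*(r^2 - 9) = (r - 2)*(r + 3)*(r - 3)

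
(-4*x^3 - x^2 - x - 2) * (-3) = 12*x^3 + 3*x^2 + 3*x + 6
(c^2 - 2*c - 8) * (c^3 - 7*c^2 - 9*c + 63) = c^5 - 9*c^4 - 3*c^3 + 137*c^2 - 54*c - 504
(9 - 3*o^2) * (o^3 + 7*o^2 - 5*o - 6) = -3*o^5 - 21*o^4 + 24*o^3 + 81*o^2 - 45*o - 54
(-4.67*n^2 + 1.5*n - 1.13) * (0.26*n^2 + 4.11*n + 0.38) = -1.2142*n^4 - 18.8037*n^3 + 4.0966*n^2 - 4.0743*n - 0.4294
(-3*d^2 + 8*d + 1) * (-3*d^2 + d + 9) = 9*d^4 - 27*d^3 - 22*d^2 + 73*d + 9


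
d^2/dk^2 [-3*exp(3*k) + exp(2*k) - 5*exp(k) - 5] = (-27*exp(2*k) + 4*exp(k) - 5)*exp(k)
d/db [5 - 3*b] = -3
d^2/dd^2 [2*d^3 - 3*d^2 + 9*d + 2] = 12*d - 6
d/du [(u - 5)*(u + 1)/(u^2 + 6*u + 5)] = 10/(u^2 + 10*u + 25)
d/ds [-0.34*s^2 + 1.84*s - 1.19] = 1.84 - 0.68*s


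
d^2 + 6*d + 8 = (d + 2)*(d + 4)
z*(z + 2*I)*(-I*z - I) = -I*z^3 + 2*z^2 - I*z^2 + 2*z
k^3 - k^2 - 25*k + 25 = (k - 5)*(k - 1)*(k + 5)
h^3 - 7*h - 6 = (h - 3)*(h + 1)*(h + 2)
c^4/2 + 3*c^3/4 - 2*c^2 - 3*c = c*(c/2 + 1)*(c - 2)*(c + 3/2)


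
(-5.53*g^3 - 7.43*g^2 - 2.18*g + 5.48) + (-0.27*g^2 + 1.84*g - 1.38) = -5.53*g^3 - 7.7*g^2 - 0.34*g + 4.1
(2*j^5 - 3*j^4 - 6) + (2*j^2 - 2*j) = 2*j^5 - 3*j^4 + 2*j^2 - 2*j - 6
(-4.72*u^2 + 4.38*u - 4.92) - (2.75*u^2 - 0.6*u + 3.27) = -7.47*u^2 + 4.98*u - 8.19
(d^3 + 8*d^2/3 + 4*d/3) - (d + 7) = d^3 + 8*d^2/3 + d/3 - 7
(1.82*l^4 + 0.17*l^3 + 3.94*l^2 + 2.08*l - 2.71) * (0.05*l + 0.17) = 0.091*l^5 + 0.3179*l^4 + 0.2259*l^3 + 0.7738*l^2 + 0.2181*l - 0.4607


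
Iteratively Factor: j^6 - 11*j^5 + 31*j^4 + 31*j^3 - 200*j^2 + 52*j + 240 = (j - 5)*(j^5 - 6*j^4 + j^3 + 36*j^2 - 20*j - 48) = (j - 5)*(j - 2)*(j^4 - 4*j^3 - 7*j^2 + 22*j + 24) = (j - 5)*(j - 4)*(j - 2)*(j^3 - 7*j - 6) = (j - 5)*(j - 4)*(j - 2)*(j + 1)*(j^2 - j - 6) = (j - 5)*(j - 4)*(j - 2)*(j + 1)*(j + 2)*(j - 3)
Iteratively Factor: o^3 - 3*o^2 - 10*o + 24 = (o - 2)*(o^2 - o - 12) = (o - 4)*(o - 2)*(o + 3)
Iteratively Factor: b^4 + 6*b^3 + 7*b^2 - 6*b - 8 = (b + 2)*(b^3 + 4*b^2 - b - 4) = (b - 1)*(b + 2)*(b^2 + 5*b + 4) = (b - 1)*(b + 2)*(b + 4)*(b + 1)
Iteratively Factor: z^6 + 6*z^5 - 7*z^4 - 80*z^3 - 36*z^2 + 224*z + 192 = (z + 4)*(z^5 + 2*z^4 - 15*z^3 - 20*z^2 + 44*z + 48) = (z + 1)*(z + 4)*(z^4 + z^3 - 16*z^2 - 4*z + 48) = (z - 3)*(z + 1)*(z + 4)*(z^3 + 4*z^2 - 4*z - 16) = (z - 3)*(z - 2)*(z + 1)*(z + 4)*(z^2 + 6*z + 8) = (z - 3)*(z - 2)*(z + 1)*(z + 2)*(z + 4)*(z + 4)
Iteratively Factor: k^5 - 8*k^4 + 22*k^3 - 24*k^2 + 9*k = (k - 3)*(k^4 - 5*k^3 + 7*k^2 - 3*k) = (k - 3)*(k - 1)*(k^3 - 4*k^2 + 3*k) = (k - 3)^2*(k - 1)*(k^2 - k) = k*(k - 3)^2*(k - 1)*(k - 1)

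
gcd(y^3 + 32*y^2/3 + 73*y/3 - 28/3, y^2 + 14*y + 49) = y + 7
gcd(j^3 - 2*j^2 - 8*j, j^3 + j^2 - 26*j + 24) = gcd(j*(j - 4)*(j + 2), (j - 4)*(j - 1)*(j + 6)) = j - 4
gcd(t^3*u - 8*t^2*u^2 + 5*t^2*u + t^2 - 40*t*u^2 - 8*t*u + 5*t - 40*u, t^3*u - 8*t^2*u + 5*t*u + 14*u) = 1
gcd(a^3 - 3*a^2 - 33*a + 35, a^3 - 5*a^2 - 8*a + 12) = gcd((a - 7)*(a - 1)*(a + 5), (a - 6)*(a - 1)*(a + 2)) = a - 1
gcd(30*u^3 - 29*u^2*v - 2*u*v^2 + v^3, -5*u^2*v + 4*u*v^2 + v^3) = 5*u^2 - 4*u*v - v^2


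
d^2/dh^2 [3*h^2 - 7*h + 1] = 6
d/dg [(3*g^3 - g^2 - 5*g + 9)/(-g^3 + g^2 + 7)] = (2*g^4 - 10*g^3 + 95*g^2 - 32*g - 35)/(g^6 - 2*g^5 + g^4 - 14*g^3 + 14*g^2 + 49)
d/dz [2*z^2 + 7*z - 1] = 4*z + 7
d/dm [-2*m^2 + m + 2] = 1 - 4*m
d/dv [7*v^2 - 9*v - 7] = 14*v - 9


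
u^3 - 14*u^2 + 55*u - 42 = (u - 7)*(u - 6)*(u - 1)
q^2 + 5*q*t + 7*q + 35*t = (q + 7)*(q + 5*t)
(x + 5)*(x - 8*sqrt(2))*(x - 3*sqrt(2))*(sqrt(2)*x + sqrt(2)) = sqrt(2)*x^4 - 22*x^3 + 6*sqrt(2)*x^3 - 132*x^2 + 53*sqrt(2)*x^2 - 110*x + 288*sqrt(2)*x + 240*sqrt(2)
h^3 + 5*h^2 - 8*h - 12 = (h - 2)*(h + 1)*(h + 6)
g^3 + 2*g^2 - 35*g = g*(g - 5)*(g + 7)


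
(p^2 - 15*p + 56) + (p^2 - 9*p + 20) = 2*p^2 - 24*p + 76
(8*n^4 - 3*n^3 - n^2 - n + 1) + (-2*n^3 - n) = 8*n^4 - 5*n^3 - n^2 - 2*n + 1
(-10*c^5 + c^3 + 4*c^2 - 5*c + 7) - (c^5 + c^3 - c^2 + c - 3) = -11*c^5 + 5*c^2 - 6*c + 10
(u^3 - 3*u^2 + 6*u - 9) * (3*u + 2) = 3*u^4 - 7*u^3 + 12*u^2 - 15*u - 18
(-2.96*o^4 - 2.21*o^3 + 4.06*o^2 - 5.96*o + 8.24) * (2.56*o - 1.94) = -7.5776*o^5 + 0.0847999999999995*o^4 + 14.681*o^3 - 23.134*o^2 + 32.6568*o - 15.9856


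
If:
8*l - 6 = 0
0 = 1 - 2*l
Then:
No Solution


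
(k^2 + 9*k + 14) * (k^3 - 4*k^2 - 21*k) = k^5 + 5*k^4 - 43*k^3 - 245*k^2 - 294*k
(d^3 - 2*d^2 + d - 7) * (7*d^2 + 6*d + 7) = 7*d^5 - 8*d^4 + 2*d^3 - 57*d^2 - 35*d - 49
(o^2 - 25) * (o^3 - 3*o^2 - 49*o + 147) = o^5 - 3*o^4 - 74*o^3 + 222*o^2 + 1225*o - 3675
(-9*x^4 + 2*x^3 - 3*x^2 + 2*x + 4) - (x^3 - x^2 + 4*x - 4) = -9*x^4 + x^3 - 2*x^2 - 2*x + 8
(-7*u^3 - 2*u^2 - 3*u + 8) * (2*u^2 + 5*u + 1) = -14*u^5 - 39*u^4 - 23*u^3 - u^2 + 37*u + 8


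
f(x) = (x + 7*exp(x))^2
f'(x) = (x + 7*exp(x))*(14*exp(x) + 2)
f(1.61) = 1341.73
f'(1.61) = 2638.78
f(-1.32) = 0.30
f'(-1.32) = 3.16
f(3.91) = 124752.12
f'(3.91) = 247448.60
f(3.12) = 26129.00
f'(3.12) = 51572.62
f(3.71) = 83918.35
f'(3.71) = 166266.60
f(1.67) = 1509.72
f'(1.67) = 2967.38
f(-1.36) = 0.19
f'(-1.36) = 2.44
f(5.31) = 2021406.04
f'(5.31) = 4030556.50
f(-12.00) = 144.00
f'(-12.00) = -24.00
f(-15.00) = 225.00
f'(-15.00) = -30.00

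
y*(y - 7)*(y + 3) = y^3 - 4*y^2 - 21*y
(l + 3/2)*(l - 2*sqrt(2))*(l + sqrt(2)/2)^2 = l^4 - sqrt(2)*l^3 + 3*l^3/2 - 7*l^2/2 - 3*sqrt(2)*l^2/2 - 21*l/4 - sqrt(2)*l - 3*sqrt(2)/2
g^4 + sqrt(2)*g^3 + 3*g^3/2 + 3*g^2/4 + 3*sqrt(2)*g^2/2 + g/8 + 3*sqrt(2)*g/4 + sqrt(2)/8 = (g + 1/2)^3*(g + sqrt(2))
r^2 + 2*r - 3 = (r - 1)*(r + 3)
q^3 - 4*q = q*(q - 2)*(q + 2)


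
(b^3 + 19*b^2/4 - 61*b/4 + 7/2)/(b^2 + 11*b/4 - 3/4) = (b^2 + 5*b - 14)/(b + 3)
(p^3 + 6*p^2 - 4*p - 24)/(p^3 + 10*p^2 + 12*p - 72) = (p + 2)/(p + 6)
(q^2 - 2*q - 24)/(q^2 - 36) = (q + 4)/(q + 6)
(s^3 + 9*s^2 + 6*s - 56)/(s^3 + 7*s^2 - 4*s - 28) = (s + 4)/(s + 2)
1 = 1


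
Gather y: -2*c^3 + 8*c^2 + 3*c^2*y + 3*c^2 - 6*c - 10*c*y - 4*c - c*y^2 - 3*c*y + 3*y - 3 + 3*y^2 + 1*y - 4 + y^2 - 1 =-2*c^3 + 11*c^2 - 10*c + y^2*(4 - c) + y*(3*c^2 - 13*c + 4) - 8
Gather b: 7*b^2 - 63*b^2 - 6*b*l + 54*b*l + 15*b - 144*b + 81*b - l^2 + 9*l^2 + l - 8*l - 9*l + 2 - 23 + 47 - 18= -56*b^2 + b*(48*l - 48) + 8*l^2 - 16*l + 8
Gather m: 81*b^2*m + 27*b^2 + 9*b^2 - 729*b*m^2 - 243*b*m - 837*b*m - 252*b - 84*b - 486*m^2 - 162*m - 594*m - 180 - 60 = 36*b^2 - 336*b + m^2*(-729*b - 486) + m*(81*b^2 - 1080*b - 756) - 240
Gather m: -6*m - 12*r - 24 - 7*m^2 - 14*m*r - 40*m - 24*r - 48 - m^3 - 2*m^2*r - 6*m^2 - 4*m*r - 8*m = -m^3 + m^2*(-2*r - 13) + m*(-18*r - 54) - 36*r - 72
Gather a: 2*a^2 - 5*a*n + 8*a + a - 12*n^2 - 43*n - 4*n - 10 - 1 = 2*a^2 + a*(9 - 5*n) - 12*n^2 - 47*n - 11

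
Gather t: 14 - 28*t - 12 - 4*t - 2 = -32*t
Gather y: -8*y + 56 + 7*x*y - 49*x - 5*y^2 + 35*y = -49*x - 5*y^2 + y*(7*x + 27) + 56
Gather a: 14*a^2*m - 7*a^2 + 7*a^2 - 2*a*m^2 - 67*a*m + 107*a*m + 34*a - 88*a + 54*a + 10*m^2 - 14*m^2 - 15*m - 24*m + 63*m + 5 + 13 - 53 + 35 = 14*a^2*m + a*(-2*m^2 + 40*m) - 4*m^2 + 24*m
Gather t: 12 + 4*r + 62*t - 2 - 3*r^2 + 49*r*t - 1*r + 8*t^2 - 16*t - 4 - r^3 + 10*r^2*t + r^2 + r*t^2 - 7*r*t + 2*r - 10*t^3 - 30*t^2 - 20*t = -r^3 - 2*r^2 + 5*r - 10*t^3 + t^2*(r - 22) + t*(10*r^2 + 42*r + 26) + 6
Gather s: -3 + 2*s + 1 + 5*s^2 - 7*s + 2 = 5*s^2 - 5*s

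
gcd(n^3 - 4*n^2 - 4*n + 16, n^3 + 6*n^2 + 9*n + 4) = 1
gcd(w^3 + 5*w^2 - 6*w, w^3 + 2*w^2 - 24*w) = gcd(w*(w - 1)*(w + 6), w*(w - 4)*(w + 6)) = w^2 + 6*w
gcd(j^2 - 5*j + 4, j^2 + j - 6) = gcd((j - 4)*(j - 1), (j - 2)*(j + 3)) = 1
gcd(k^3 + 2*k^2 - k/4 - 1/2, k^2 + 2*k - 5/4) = k - 1/2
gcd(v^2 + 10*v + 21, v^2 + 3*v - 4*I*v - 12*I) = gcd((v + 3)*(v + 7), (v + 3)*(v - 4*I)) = v + 3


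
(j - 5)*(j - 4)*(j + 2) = j^3 - 7*j^2 + 2*j + 40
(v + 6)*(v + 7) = v^2 + 13*v + 42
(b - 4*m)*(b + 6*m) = b^2 + 2*b*m - 24*m^2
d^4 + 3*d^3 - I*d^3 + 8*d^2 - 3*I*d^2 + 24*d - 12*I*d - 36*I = (d + 3)*(d - 2*I)^2*(d + 3*I)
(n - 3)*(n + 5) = n^2 + 2*n - 15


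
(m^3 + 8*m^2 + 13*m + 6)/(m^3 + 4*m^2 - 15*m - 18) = (m + 1)/(m - 3)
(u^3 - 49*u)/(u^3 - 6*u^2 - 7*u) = (u + 7)/(u + 1)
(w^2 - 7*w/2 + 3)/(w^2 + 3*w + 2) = (w^2 - 7*w/2 + 3)/(w^2 + 3*w + 2)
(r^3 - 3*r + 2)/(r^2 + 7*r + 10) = (r^2 - 2*r + 1)/(r + 5)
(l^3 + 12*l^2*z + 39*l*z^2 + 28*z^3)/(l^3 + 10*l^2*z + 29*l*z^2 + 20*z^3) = (l + 7*z)/(l + 5*z)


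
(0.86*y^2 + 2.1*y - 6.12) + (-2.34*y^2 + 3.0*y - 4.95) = -1.48*y^2 + 5.1*y - 11.07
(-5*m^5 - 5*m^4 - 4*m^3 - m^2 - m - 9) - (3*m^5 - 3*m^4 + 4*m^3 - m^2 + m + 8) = -8*m^5 - 2*m^4 - 8*m^3 - 2*m - 17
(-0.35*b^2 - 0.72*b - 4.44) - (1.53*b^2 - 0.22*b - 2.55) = -1.88*b^2 - 0.5*b - 1.89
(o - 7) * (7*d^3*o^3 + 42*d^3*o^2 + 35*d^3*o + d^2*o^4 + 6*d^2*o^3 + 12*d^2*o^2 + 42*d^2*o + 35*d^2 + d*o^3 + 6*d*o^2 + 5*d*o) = 7*d^3*o^4 - 7*d^3*o^3 - 259*d^3*o^2 - 245*d^3*o + d^2*o^5 - d^2*o^4 - 30*d^2*o^3 - 42*d^2*o^2 - 259*d^2*o - 245*d^2 + d*o^4 - d*o^3 - 37*d*o^2 - 35*d*o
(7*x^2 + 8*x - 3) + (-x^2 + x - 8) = 6*x^2 + 9*x - 11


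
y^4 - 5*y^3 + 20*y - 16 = (y - 4)*(y - 2)*(y - 1)*(y + 2)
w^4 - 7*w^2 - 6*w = w*(w - 3)*(w + 1)*(w + 2)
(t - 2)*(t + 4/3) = t^2 - 2*t/3 - 8/3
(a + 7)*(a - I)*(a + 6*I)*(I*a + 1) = I*a^4 - 4*a^3 + 7*I*a^3 - 28*a^2 + 11*I*a^2 + 6*a + 77*I*a + 42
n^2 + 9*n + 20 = (n + 4)*(n + 5)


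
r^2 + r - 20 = (r - 4)*(r + 5)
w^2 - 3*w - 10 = (w - 5)*(w + 2)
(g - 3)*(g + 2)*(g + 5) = g^3 + 4*g^2 - 11*g - 30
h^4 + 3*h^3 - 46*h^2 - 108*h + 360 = (h - 6)*(h - 2)*(h + 5)*(h + 6)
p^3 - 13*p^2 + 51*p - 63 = (p - 7)*(p - 3)^2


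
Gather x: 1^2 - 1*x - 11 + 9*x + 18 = 8*x + 8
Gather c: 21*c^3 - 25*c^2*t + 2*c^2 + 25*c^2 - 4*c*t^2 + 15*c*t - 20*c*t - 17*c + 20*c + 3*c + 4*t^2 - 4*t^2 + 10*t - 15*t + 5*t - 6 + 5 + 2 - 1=21*c^3 + c^2*(27 - 25*t) + c*(-4*t^2 - 5*t + 6)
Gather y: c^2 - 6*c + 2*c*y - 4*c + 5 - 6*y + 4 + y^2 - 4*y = c^2 - 10*c + y^2 + y*(2*c - 10) + 9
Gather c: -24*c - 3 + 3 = -24*c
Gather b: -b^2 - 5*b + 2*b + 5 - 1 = -b^2 - 3*b + 4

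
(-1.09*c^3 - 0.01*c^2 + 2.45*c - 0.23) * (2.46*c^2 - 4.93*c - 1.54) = -2.6814*c^5 + 5.3491*c^4 + 7.7549*c^3 - 12.6289*c^2 - 2.6391*c + 0.3542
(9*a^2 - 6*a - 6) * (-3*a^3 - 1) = -27*a^5 + 18*a^4 + 18*a^3 - 9*a^2 + 6*a + 6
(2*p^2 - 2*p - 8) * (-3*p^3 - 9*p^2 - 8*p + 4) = -6*p^5 - 12*p^4 + 26*p^3 + 96*p^2 + 56*p - 32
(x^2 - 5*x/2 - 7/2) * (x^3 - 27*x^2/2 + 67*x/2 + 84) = x^5 - 16*x^4 + 255*x^3/4 + 95*x^2/2 - 1309*x/4 - 294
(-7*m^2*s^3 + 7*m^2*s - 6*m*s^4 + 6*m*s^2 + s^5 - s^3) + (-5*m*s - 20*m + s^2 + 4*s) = -7*m^2*s^3 + 7*m^2*s - 6*m*s^4 + 6*m*s^2 - 5*m*s - 20*m + s^5 - s^3 + s^2 + 4*s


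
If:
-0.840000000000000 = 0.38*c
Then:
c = -2.21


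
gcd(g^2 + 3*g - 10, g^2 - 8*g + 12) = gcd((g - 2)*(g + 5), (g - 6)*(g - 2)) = g - 2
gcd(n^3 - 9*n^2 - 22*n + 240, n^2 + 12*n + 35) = n + 5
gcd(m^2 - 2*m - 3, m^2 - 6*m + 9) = m - 3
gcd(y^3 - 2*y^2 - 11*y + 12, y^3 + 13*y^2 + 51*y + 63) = y + 3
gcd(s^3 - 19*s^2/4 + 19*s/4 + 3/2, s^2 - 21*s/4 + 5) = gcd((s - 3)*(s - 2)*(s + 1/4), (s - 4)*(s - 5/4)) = 1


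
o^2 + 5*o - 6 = (o - 1)*(o + 6)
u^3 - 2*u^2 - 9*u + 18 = (u - 3)*(u - 2)*(u + 3)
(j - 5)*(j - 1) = j^2 - 6*j + 5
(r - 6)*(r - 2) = r^2 - 8*r + 12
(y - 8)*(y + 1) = y^2 - 7*y - 8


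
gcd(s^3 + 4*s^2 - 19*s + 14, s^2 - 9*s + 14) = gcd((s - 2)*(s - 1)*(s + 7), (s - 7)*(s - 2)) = s - 2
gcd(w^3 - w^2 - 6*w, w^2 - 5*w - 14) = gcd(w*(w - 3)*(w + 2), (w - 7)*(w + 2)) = w + 2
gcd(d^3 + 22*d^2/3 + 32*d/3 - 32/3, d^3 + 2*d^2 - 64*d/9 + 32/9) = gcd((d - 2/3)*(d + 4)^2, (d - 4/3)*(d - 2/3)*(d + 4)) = d^2 + 10*d/3 - 8/3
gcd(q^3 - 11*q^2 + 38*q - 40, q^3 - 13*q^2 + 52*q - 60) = q^2 - 7*q + 10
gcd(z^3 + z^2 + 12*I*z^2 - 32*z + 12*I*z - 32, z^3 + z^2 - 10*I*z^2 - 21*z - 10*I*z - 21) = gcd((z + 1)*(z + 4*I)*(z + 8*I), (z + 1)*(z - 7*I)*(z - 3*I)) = z + 1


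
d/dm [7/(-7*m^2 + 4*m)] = 14*(7*m - 2)/(m^2*(7*m - 4)^2)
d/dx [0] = 0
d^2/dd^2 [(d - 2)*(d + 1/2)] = 2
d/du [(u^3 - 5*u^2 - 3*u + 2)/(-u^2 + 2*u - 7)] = (-u^4 + 4*u^3 - 34*u^2 + 74*u + 17)/(u^4 - 4*u^3 + 18*u^2 - 28*u + 49)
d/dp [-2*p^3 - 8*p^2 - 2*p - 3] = -6*p^2 - 16*p - 2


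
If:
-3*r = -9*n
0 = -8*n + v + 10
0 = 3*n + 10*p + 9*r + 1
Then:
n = v/8 + 5/4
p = -3*v/8 - 77/20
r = 3*v/8 + 15/4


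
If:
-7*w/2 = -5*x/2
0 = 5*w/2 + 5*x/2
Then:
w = 0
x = 0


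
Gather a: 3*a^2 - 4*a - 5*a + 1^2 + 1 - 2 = 3*a^2 - 9*a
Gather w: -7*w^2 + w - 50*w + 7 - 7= -7*w^2 - 49*w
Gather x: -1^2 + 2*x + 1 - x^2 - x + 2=-x^2 + x + 2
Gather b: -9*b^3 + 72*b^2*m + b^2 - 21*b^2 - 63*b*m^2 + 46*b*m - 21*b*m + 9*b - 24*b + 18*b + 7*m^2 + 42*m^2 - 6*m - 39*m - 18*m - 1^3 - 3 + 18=-9*b^3 + b^2*(72*m - 20) + b*(-63*m^2 + 25*m + 3) + 49*m^2 - 63*m + 14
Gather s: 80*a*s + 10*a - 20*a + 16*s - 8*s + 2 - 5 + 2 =-10*a + s*(80*a + 8) - 1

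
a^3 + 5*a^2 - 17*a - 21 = (a - 3)*(a + 1)*(a + 7)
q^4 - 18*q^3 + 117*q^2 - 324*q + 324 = (q - 6)^2*(q - 3)^2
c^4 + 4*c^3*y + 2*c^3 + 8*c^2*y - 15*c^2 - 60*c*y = c*(c - 3)*(c + 5)*(c + 4*y)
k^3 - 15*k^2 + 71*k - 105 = (k - 7)*(k - 5)*(k - 3)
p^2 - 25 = (p - 5)*(p + 5)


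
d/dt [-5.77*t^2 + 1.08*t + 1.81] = 1.08 - 11.54*t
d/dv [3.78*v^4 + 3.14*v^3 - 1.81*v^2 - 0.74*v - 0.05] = 15.12*v^3 + 9.42*v^2 - 3.62*v - 0.74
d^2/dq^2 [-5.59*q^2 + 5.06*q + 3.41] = -11.1800000000000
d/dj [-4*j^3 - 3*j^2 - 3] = 6*j*(-2*j - 1)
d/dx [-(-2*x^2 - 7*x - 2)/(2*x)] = 1 - 1/x^2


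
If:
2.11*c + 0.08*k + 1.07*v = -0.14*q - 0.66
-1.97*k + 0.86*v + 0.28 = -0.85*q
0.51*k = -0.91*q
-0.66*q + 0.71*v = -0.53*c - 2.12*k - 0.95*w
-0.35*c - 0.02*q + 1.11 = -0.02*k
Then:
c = 2.98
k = -2.17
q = 1.21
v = -6.49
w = 8.86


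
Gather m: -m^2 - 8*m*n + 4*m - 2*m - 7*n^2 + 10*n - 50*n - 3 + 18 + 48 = -m^2 + m*(2 - 8*n) - 7*n^2 - 40*n + 63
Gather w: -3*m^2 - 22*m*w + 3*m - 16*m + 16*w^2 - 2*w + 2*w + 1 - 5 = -3*m^2 - 22*m*w - 13*m + 16*w^2 - 4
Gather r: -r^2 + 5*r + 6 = -r^2 + 5*r + 6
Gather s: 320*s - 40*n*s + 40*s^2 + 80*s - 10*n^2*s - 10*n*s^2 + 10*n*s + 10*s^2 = s^2*(50 - 10*n) + s*(-10*n^2 - 30*n + 400)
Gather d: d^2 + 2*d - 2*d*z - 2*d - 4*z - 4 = d^2 - 2*d*z - 4*z - 4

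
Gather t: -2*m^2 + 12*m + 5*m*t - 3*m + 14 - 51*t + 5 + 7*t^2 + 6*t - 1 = -2*m^2 + 9*m + 7*t^2 + t*(5*m - 45) + 18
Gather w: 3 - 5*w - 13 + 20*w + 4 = 15*w - 6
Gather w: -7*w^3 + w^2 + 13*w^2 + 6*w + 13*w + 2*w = -7*w^3 + 14*w^2 + 21*w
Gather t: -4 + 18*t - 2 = 18*t - 6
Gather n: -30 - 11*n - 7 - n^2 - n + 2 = -n^2 - 12*n - 35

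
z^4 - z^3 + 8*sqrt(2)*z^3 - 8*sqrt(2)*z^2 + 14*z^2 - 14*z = z*(z - 1)*(z + sqrt(2))*(z + 7*sqrt(2))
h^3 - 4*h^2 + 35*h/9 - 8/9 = (h - 8/3)*(h - 1)*(h - 1/3)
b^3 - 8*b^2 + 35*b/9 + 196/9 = (b - 7)*(b - 7/3)*(b + 4/3)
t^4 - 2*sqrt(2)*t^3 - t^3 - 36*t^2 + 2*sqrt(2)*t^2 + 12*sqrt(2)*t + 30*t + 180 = (t - 3)*(t + 2)*(t - 5*sqrt(2))*(t + 3*sqrt(2))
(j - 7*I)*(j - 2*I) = j^2 - 9*I*j - 14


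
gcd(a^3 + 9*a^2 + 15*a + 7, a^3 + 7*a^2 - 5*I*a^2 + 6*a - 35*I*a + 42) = a + 7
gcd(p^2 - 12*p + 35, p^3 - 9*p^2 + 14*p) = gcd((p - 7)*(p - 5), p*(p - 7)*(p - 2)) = p - 7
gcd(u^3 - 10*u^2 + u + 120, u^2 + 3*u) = u + 3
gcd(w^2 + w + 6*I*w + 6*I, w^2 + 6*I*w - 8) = 1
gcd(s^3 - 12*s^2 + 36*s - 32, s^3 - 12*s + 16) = s^2 - 4*s + 4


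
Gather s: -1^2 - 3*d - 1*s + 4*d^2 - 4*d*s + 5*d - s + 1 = 4*d^2 + 2*d + s*(-4*d - 2)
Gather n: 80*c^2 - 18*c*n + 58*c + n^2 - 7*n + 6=80*c^2 + 58*c + n^2 + n*(-18*c - 7) + 6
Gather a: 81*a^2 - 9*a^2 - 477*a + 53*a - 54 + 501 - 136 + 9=72*a^2 - 424*a + 320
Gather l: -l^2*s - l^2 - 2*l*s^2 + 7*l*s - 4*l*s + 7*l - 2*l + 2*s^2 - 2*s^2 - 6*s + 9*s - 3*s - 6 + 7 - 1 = l^2*(-s - 1) + l*(-2*s^2 + 3*s + 5)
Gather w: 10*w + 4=10*w + 4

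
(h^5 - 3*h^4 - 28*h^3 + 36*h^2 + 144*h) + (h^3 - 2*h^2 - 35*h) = h^5 - 3*h^4 - 27*h^3 + 34*h^2 + 109*h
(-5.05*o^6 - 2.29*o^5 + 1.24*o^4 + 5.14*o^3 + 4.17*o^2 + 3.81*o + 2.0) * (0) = 0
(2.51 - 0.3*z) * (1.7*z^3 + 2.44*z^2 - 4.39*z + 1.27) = -0.51*z^4 + 3.535*z^3 + 7.4414*z^2 - 11.3999*z + 3.1877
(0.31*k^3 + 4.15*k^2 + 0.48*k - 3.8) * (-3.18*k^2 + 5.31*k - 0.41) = -0.9858*k^5 - 11.5509*k^4 + 20.383*k^3 + 12.9313*k^2 - 20.3748*k + 1.558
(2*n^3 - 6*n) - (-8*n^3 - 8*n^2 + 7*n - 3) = 10*n^3 + 8*n^2 - 13*n + 3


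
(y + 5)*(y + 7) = y^2 + 12*y + 35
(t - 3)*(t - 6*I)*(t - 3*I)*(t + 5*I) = t^4 - 3*t^3 - 4*I*t^3 + 27*t^2 + 12*I*t^2 - 81*t - 90*I*t + 270*I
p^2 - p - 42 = (p - 7)*(p + 6)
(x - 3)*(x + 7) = x^2 + 4*x - 21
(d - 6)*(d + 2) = d^2 - 4*d - 12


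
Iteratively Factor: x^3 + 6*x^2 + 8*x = (x)*(x^2 + 6*x + 8) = x*(x + 4)*(x + 2)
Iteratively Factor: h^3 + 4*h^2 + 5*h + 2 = (h + 1)*(h^2 + 3*h + 2) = (h + 1)*(h + 2)*(h + 1)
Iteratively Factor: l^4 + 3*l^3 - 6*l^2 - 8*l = (l + 1)*(l^3 + 2*l^2 - 8*l) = (l - 2)*(l + 1)*(l^2 + 4*l) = (l - 2)*(l + 1)*(l + 4)*(l)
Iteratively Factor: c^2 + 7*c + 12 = (c + 3)*(c + 4)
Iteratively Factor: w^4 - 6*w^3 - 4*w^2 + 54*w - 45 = (w - 5)*(w^3 - w^2 - 9*w + 9) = (w - 5)*(w - 3)*(w^2 + 2*w - 3) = (w - 5)*(w - 3)*(w + 3)*(w - 1)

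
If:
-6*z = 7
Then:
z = -7/6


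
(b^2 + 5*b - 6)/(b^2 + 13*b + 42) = (b - 1)/(b + 7)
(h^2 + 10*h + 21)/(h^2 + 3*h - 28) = (h + 3)/(h - 4)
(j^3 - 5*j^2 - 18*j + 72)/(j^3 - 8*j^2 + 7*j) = (j^3 - 5*j^2 - 18*j + 72)/(j*(j^2 - 8*j + 7))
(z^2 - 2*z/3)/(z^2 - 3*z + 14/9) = 3*z/(3*z - 7)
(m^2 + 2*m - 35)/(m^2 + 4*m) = (m^2 + 2*m - 35)/(m*(m + 4))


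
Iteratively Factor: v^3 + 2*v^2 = (v)*(v^2 + 2*v) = v^2*(v + 2)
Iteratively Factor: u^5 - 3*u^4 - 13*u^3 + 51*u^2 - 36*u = (u - 3)*(u^4 - 13*u^2 + 12*u) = (u - 3)*(u - 1)*(u^3 + u^2 - 12*u) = u*(u - 3)*(u - 1)*(u^2 + u - 12) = u*(u - 3)^2*(u - 1)*(u + 4)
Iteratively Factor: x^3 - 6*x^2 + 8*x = (x)*(x^2 - 6*x + 8) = x*(x - 4)*(x - 2)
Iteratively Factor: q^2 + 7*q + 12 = (q + 3)*(q + 4)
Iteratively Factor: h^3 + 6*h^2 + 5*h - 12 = (h - 1)*(h^2 + 7*h + 12) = (h - 1)*(h + 3)*(h + 4)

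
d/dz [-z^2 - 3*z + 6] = -2*z - 3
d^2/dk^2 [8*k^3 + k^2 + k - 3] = 48*k + 2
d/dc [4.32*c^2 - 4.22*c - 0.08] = 8.64*c - 4.22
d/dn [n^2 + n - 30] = 2*n + 1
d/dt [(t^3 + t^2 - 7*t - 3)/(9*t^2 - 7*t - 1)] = (9*t^4 - 14*t^3 + 53*t^2 + 52*t - 14)/(81*t^4 - 126*t^3 + 31*t^2 + 14*t + 1)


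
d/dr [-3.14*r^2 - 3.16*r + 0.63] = -6.28*r - 3.16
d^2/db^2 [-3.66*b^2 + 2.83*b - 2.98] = -7.32000000000000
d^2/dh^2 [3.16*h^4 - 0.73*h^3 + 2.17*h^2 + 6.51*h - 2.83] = 37.92*h^2 - 4.38*h + 4.34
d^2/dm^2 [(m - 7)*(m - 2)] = 2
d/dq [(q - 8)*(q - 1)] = 2*q - 9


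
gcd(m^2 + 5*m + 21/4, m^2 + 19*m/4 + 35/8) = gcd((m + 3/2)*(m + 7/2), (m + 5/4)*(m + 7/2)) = m + 7/2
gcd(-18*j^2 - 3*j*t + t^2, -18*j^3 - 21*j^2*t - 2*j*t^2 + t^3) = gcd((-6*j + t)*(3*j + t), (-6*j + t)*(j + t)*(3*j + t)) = -18*j^2 - 3*j*t + t^2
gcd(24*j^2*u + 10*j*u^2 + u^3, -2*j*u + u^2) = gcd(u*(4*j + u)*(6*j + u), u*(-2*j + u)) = u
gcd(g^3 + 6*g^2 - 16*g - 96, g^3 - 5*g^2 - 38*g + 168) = g^2 + 2*g - 24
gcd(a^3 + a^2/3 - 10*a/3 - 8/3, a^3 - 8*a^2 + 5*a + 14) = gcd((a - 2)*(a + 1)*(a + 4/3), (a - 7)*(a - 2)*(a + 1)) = a^2 - a - 2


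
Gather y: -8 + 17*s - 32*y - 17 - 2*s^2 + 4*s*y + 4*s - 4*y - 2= -2*s^2 + 21*s + y*(4*s - 36) - 27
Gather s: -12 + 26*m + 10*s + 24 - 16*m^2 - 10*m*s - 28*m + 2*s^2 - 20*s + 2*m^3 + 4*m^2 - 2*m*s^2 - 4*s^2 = 2*m^3 - 12*m^2 - 2*m + s^2*(-2*m - 2) + s*(-10*m - 10) + 12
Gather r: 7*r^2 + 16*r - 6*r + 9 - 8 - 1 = 7*r^2 + 10*r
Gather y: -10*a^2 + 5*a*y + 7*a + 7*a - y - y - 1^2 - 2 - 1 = -10*a^2 + 14*a + y*(5*a - 2) - 4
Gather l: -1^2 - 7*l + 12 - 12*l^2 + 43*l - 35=-12*l^2 + 36*l - 24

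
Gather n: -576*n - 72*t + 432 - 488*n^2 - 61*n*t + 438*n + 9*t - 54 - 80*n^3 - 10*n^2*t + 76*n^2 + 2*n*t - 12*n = -80*n^3 + n^2*(-10*t - 412) + n*(-59*t - 150) - 63*t + 378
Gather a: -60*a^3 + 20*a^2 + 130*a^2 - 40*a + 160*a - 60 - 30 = -60*a^3 + 150*a^2 + 120*a - 90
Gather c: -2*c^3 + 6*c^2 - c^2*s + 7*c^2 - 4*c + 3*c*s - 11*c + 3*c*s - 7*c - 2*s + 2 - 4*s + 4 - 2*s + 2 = -2*c^3 + c^2*(13 - s) + c*(6*s - 22) - 8*s + 8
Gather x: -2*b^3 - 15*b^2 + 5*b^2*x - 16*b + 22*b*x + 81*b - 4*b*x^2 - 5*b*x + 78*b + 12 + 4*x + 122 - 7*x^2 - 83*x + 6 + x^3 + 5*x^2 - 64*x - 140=-2*b^3 - 15*b^2 + 143*b + x^3 + x^2*(-4*b - 2) + x*(5*b^2 + 17*b - 143)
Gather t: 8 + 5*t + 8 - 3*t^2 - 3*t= -3*t^2 + 2*t + 16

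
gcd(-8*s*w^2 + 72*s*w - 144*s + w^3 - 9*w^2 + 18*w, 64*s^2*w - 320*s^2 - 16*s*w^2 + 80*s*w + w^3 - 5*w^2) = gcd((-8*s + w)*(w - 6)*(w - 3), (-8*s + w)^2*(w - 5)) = 8*s - w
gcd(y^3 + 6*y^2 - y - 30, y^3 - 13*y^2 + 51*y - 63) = 1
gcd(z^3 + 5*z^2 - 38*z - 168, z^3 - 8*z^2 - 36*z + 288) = z - 6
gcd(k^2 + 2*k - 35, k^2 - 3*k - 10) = k - 5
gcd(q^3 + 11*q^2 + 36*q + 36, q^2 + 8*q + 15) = q + 3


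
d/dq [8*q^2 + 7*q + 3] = 16*q + 7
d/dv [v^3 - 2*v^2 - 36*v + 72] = 3*v^2 - 4*v - 36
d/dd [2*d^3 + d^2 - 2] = 2*d*(3*d + 1)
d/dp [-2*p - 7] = -2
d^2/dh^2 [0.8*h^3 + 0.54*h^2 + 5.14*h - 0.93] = 4.8*h + 1.08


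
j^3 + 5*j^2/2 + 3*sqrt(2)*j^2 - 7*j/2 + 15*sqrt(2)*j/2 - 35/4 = (j + 5/2)*(j - sqrt(2)/2)*(j + 7*sqrt(2)/2)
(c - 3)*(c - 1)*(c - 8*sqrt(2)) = c^3 - 8*sqrt(2)*c^2 - 4*c^2 + 3*c + 32*sqrt(2)*c - 24*sqrt(2)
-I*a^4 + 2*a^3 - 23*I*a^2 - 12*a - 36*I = (a - 3*I)*(a - 2*I)*(a + 6*I)*(-I*a + 1)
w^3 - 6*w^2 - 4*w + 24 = (w - 6)*(w - 2)*(w + 2)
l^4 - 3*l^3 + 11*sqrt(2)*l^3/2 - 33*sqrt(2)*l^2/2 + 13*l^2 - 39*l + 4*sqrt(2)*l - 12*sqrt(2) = (l - 3)*(l + sqrt(2)/2)*(l + sqrt(2))*(l + 4*sqrt(2))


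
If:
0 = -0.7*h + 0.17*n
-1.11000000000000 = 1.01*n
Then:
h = -0.27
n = -1.10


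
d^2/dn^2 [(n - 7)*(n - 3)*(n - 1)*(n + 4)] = 12*n^2 - 42*n - 26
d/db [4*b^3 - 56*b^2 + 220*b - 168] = 12*b^2 - 112*b + 220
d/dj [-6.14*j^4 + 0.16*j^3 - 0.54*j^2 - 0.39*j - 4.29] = -24.56*j^3 + 0.48*j^2 - 1.08*j - 0.39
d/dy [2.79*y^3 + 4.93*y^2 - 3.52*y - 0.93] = 8.37*y^2 + 9.86*y - 3.52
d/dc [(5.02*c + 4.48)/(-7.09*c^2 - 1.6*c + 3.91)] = (35.5918*c^2 + 63.5264*c + 26.7962)/(50.2681*c^4 + 22.688*c^3 - 52.8838*c^2 - 12.512*c + 15.2881)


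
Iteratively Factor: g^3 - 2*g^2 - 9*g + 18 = (g - 3)*(g^2 + g - 6) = (g - 3)*(g + 3)*(g - 2)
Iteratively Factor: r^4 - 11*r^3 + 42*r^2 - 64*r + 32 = (r - 4)*(r^3 - 7*r^2 + 14*r - 8) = (r - 4)*(r - 2)*(r^2 - 5*r + 4) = (r - 4)*(r - 2)*(r - 1)*(r - 4)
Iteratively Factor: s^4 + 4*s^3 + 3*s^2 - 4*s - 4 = (s + 1)*(s^3 + 3*s^2 - 4) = (s + 1)*(s + 2)*(s^2 + s - 2) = (s + 1)*(s + 2)^2*(s - 1)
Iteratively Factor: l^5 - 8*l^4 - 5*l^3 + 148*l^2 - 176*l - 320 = (l - 4)*(l^4 - 4*l^3 - 21*l^2 + 64*l + 80) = (l - 4)*(l + 1)*(l^3 - 5*l^2 - 16*l + 80) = (l - 5)*(l - 4)*(l + 1)*(l^2 - 16) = (l - 5)*(l - 4)*(l + 1)*(l + 4)*(l - 4)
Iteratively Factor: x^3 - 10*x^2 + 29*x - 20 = (x - 1)*(x^2 - 9*x + 20) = (x - 4)*(x - 1)*(x - 5)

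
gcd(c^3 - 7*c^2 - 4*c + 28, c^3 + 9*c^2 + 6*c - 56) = c - 2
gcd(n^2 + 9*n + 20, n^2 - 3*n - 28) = n + 4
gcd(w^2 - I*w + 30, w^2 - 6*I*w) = w - 6*I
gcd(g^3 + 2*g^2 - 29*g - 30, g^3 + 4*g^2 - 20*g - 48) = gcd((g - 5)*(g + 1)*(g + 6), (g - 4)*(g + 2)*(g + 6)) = g + 6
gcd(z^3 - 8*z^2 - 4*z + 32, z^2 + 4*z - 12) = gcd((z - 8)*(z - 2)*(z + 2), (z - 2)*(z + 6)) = z - 2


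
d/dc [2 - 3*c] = -3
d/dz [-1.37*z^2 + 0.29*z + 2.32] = 0.29 - 2.74*z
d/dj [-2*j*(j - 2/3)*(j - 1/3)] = -6*j^2 + 4*j - 4/9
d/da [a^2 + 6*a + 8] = 2*a + 6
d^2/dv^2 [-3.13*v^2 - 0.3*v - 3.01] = -6.26000000000000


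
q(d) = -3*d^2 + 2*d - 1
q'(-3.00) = 20.00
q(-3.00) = -34.00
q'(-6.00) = 38.00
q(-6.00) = -121.00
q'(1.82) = -8.92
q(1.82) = -7.30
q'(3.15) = -16.90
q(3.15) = -24.47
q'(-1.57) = 11.42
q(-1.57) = -11.53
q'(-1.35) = 10.10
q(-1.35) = -9.17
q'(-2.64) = 17.84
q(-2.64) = -27.19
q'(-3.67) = 24.02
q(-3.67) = -48.75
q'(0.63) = -1.78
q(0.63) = -0.93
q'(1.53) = -7.18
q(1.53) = -4.96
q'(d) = 2 - 6*d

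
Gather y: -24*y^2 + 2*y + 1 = -24*y^2 + 2*y + 1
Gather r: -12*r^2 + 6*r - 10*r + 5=-12*r^2 - 4*r + 5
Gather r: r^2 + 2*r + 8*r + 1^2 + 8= r^2 + 10*r + 9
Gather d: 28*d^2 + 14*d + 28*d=28*d^2 + 42*d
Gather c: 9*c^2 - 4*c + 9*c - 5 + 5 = 9*c^2 + 5*c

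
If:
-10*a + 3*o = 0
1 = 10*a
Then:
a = 1/10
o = 1/3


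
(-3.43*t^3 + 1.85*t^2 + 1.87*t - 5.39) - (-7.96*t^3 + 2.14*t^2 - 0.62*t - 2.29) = 4.53*t^3 - 0.29*t^2 + 2.49*t - 3.1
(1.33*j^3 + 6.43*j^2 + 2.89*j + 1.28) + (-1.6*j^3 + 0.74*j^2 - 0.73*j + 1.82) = -0.27*j^3 + 7.17*j^2 + 2.16*j + 3.1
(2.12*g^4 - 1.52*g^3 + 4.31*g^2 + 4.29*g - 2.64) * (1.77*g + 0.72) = 3.7524*g^5 - 1.164*g^4 + 6.5343*g^3 + 10.6965*g^2 - 1.584*g - 1.9008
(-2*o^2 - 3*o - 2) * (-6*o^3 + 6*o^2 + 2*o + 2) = 12*o^5 + 6*o^4 - 10*o^3 - 22*o^2 - 10*o - 4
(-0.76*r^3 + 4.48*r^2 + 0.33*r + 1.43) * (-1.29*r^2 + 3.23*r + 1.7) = 0.9804*r^5 - 8.234*r^4 + 12.7527*r^3 + 6.8372*r^2 + 5.1799*r + 2.431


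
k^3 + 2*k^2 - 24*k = k*(k - 4)*(k + 6)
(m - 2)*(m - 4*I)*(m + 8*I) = m^3 - 2*m^2 + 4*I*m^2 + 32*m - 8*I*m - 64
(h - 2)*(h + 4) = h^2 + 2*h - 8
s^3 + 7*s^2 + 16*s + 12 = (s + 2)^2*(s + 3)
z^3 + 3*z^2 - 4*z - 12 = (z - 2)*(z + 2)*(z + 3)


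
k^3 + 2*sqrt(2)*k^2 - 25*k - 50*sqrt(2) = (k - 5)*(k + 5)*(k + 2*sqrt(2))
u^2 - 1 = (u - 1)*(u + 1)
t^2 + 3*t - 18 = (t - 3)*(t + 6)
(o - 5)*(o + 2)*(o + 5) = o^3 + 2*o^2 - 25*o - 50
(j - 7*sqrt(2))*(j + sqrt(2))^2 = j^3 - 5*sqrt(2)*j^2 - 26*j - 14*sqrt(2)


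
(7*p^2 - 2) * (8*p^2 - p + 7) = 56*p^4 - 7*p^3 + 33*p^2 + 2*p - 14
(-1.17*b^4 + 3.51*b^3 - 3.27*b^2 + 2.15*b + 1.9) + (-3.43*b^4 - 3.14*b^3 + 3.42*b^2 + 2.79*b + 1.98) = -4.6*b^4 + 0.37*b^3 + 0.15*b^2 + 4.94*b + 3.88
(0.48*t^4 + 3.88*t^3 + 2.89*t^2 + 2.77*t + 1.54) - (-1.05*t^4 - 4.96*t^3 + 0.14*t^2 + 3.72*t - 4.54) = 1.53*t^4 + 8.84*t^3 + 2.75*t^2 - 0.95*t + 6.08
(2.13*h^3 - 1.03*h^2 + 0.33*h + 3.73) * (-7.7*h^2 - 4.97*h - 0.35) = -16.401*h^5 - 2.6551*h^4 + 1.8326*h^3 - 30.0006*h^2 - 18.6536*h - 1.3055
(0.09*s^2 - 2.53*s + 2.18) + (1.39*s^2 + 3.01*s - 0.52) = 1.48*s^2 + 0.48*s + 1.66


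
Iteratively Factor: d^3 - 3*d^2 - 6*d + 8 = (d - 4)*(d^2 + d - 2) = (d - 4)*(d + 2)*(d - 1)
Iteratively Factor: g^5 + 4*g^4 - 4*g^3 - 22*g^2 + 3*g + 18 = (g + 1)*(g^4 + 3*g^3 - 7*g^2 - 15*g + 18) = (g + 1)*(g + 3)*(g^3 - 7*g + 6) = (g - 2)*(g + 1)*(g + 3)*(g^2 + 2*g - 3) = (g - 2)*(g - 1)*(g + 1)*(g + 3)*(g + 3)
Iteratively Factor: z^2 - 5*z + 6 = (z - 2)*(z - 3)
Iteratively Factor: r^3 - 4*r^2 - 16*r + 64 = (r - 4)*(r^2 - 16) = (r - 4)*(r + 4)*(r - 4)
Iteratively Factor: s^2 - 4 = (s + 2)*(s - 2)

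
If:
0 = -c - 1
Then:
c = -1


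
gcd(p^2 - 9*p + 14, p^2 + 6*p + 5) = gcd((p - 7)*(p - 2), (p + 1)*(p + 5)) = 1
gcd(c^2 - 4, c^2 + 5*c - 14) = c - 2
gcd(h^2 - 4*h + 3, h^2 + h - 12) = h - 3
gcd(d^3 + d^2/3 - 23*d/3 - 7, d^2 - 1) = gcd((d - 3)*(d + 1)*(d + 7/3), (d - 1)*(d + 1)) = d + 1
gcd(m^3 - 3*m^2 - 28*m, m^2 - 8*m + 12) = 1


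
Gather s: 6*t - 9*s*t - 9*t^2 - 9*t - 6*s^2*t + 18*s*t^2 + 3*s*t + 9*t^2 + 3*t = -6*s^2*t + s*(18*t^2 - 6*t)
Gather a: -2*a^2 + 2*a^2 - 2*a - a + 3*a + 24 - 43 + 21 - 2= 0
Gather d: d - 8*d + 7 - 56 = -7*d - 49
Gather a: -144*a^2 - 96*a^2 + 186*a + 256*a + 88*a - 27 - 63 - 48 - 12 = -240*a^2 + 530*a - 150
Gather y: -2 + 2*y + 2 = 2*y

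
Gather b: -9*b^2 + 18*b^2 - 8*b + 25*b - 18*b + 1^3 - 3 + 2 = 9*b^2 - b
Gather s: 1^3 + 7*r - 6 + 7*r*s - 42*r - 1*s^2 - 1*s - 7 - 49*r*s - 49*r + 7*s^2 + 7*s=-84*r + 6*s^2 + s*(6 - 42*r) - 12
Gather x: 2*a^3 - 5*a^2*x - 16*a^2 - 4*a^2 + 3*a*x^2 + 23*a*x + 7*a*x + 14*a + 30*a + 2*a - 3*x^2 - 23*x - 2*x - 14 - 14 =2*a^3 - 20*a^2 + 46*a + x^2*(3*a - 3) + x*(-5*a^2 + 30*a - 25) - 28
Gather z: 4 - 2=2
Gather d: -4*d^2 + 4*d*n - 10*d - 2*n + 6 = -4*d^2 + d*(4*n - 10) - 2*n + 6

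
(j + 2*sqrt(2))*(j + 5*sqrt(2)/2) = j^2 + 9*sqrt(2)*j/2 + 10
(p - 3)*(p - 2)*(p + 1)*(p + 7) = p^4 + 3*p^3 - 27*p^2 + 13*p + 42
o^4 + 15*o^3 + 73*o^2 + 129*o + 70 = (o + 1)*(o + 2)*(o + 5)*(o + 7)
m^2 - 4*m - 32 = (m - 8)*(m + 4)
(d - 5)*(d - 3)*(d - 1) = d^3 - 9*d^2 + 23*d - 15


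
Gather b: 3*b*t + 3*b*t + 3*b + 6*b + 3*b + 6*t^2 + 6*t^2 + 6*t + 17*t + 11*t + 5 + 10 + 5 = b*(6*t + 12) + 12*t^2 + 34*t + 20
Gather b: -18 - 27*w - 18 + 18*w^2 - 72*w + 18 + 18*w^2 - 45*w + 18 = 36*w^2 - 144*w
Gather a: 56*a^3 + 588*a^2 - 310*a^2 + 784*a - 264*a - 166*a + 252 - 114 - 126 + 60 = 56*a^3 + 278*a^2 + 354*a + 72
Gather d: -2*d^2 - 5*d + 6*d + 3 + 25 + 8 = -2*d^2 + d + 36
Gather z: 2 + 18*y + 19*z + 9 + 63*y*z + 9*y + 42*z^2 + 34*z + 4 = 27*y + 42*z^2 + z*(63*y + 53) + 15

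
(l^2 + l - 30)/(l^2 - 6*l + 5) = (l + 6)/(l - 1)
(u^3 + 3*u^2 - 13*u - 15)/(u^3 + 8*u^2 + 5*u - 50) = (u^2 - 2*u - 3)/(u^2 + 3*u - 10)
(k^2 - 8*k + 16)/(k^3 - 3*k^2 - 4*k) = (k - 4)/(k*(k + 1))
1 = 1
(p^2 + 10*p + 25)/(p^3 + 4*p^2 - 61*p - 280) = (p + 5)/(p^2 - p - 56)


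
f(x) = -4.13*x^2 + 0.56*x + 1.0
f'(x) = 0.56 - 8.26*x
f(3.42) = -45.39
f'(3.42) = -27.69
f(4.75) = -89.52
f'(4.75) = -38.68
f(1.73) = -10.39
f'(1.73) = -13.73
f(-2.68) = -30.16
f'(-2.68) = 22.70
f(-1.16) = -5.21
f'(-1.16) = 10.14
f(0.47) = 0.35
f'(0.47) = -3.32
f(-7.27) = -221.35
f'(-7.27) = 60.61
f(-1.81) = -13.54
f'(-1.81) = 15.51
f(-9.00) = -338.57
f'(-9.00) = 74.90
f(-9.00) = -338.57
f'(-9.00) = 74.90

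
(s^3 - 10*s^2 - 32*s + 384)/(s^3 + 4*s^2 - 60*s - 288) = (s - 8)/(s + 6)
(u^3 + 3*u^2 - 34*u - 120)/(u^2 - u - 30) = u + 4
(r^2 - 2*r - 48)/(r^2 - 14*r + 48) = (r + 6)/(r - 6)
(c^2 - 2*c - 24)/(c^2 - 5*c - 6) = (c + 4)/(c + 1)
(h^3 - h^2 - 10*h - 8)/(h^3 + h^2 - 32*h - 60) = (h^2 - 3*h - 4)/(h^2 - h - 30)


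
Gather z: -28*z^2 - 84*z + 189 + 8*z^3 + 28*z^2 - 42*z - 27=8*z^3 - 126*z + 162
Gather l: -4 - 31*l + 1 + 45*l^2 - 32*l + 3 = 45*l^2 - 63*l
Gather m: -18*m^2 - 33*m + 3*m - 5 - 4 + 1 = -18*m^2 - 30*m - 8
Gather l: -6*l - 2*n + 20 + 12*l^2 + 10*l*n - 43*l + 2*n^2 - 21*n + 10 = 12*l^2 + l*(10*n - 49) + 2*n^2 - 23*n + 30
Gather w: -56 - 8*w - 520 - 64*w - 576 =-72*w - 1152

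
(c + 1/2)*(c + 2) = c^2 + 5*c/2 + 1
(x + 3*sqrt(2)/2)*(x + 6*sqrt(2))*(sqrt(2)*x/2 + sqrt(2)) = sqrt(2)*x^3/2 + sqrt(2)*x^2 + 15*x^2/2 + 9*sqrt(2)*x + 15*x + 18*sqrt(2)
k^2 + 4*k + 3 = (k + 1)*(k + 3)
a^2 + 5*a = a*(a + 5)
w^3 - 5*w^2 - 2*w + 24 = (w - 4)*(w - 3)*(w + 2)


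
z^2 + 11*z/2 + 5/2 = (z + 1/2)*(z + 5)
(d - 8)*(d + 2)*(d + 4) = d^3 - 2*d^2 - 40*d - 64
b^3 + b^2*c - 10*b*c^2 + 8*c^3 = (b - 2*c)*(b - c)*(b + 4*c)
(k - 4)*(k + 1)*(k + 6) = k^3 + 3*k^2 - 22*k - 24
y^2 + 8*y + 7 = (y + 1)*(y + 7)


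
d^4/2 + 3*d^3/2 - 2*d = d*(d/2 + 1)*(d - 1)*(d + 2)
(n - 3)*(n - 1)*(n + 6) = n^3 + 2*n^2 - 21*n + 18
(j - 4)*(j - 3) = j^2 - 7*j + 12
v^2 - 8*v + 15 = (v - 5)*(v - 3)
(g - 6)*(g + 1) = g^2 - 5*g - 6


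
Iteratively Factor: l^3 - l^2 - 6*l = (l - 3)*(l^2 + 2*l) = (l - 3)*(l + 2)*(l)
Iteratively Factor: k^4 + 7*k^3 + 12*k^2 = (k + 3)*(k^3 + 4*k^2) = (k + 3)*(k + 4)*(k^2) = k*(k + 3)*(k + 4)*(k)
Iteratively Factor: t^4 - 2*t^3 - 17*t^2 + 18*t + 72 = (t - 3)*(t^3 + t^2 - 14*t - 24) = (t - 3)*(t + 2)*(t^2 - t - 12) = (t - 4)*(t - 3)*(t + 2)*(t + 3)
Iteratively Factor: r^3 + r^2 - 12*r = (r + 4)*(r^2 - 3*r) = r*(r + 4)*(r - 3)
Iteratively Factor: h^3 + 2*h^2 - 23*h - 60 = (h + 4)*(h^2 - 2*h - 15) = (h - 5)*(h + 4)*(h + 3)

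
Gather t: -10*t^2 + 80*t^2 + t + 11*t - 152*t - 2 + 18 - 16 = 70*t^2 - 140*t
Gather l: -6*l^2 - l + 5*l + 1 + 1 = -6*l^2 + 4*l + 2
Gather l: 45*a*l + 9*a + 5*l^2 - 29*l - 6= 9*a + 5*l^2 + l*(45*a - 29) - 6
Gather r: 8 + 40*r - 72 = 40*r - 64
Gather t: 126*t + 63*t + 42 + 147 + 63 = 189*t + 252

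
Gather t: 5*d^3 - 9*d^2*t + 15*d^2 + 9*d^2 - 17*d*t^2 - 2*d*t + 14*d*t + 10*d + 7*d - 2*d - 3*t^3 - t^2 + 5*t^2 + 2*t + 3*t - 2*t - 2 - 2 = 5*d^3 + 24*d^2 + 15*d - 3*t^3 + t^2*(4 - 17*d) + t*(-9*d^2 + 12*d + 3) - 4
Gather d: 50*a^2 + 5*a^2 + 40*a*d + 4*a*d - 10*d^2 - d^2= 55*a^2 + 44*a*d - 11*d^2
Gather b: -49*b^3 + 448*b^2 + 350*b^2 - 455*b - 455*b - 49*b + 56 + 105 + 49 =-49*b^3 + 798*b^2 - 959*b + 210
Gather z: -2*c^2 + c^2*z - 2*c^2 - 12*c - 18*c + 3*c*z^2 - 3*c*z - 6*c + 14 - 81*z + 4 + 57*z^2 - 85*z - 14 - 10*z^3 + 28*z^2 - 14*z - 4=-4*c^2 - 36*c - 10*z^3 + z^2*(3*c + 85) + z*(c^2 - 3*c - 180)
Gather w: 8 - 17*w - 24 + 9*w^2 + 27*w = 9*w^2 + 10*w - 16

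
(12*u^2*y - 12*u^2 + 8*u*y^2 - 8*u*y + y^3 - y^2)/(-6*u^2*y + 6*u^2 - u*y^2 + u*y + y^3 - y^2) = (6*u + y)/(-3*u + y)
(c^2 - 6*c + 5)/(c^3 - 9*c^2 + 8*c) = (c - 5)/(c*(c - 8))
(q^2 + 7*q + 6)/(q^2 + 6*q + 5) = (q + 6)/(q + 5)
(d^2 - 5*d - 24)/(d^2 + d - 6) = (d - 8)/(d - 2)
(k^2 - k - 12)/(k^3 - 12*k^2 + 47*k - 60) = (k + 3)/(k^2 - 8*k + 15)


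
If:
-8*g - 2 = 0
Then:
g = -1/4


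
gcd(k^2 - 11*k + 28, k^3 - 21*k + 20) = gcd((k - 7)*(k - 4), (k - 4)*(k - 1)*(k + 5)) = k - 4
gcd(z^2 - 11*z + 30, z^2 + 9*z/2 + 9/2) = 1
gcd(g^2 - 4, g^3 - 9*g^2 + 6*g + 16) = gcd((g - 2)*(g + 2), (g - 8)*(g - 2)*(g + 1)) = g - 2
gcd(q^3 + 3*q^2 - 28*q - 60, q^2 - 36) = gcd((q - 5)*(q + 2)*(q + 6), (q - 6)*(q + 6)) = q + 6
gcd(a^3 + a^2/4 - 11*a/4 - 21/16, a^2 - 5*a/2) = 1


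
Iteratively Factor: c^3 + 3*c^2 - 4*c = (c - 1)*(c^2 + 4*c) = c*(c - 1)*(c + 4)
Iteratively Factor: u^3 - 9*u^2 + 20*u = (u - 5)*(u^2 - 4*u) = u*(u - 5)*(u - 4)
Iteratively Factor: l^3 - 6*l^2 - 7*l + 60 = (l - 5)*(l^2 - l - 12) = (l - 5)*(l - 4)*(l + 3)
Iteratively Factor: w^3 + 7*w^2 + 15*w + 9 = (w + 1)*(w^2 + 6*w + 9) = (w + 1)*(w + 3)*(w + 3)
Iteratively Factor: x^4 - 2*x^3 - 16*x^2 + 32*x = (x - 2)*(x^3 - 16*x) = (x - 4)*(x - 2)*(x^2 + 4*x) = (x - 4)*(x - 2)*(x + 4)*(x)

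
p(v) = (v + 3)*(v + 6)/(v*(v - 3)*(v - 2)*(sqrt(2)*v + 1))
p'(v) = -sqrt(2)*(v + 3)*(v + 6)/(v*(v - 3)*(v - 2)*(sqrt(2)*v + 1)^2) + (v + 3)/(v*(v - 3)*(v - 2)*(sqrt(2)*v + 1)) + (v + 6)/(v*(v - 3)*(v - 2)*(sqrt(2)*v + 1)) - (v + 3)*(v + 6)/(v*(v - 3)*(v - 2)^2*(sqrt(2)*v + 1)) - (v + 3)*(v + 6)/(v*(v - 3)^2*(v - 2)*(sqrt(2)*v + 1)) - (v + 3)*(v + 6)/(v^2*(v - 3)*(v - 2)*(sqrt(2)*v + 1))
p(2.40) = -17.92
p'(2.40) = 22.72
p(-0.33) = -11.09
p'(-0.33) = -18.39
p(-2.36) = 0.02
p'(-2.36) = 0.06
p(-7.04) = 0.00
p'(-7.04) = 0.00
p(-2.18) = 0.03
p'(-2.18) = 0.10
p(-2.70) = 0.00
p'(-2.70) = 0.02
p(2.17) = -33.90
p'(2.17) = 175.29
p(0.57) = 6.56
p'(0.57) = -6.52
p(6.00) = 0.16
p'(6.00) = -0.11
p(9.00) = 0.03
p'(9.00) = -0.01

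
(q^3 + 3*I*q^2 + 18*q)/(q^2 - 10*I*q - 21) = q*(q + 6*I)/(q - 7*I)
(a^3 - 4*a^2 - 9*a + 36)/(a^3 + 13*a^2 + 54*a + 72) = (a^2 - 7*a + 12)/(a^2 + 10*a + 24)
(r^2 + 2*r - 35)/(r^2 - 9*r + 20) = (r + 7)/(r - 4)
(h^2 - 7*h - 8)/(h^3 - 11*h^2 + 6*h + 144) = (h + 1)/(h^2 - 3*h - 18)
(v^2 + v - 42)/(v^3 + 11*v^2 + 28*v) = (v - 6)/(v*(v + 4))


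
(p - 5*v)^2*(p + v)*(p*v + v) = p^4*v - 9*p^3*v^2 + p^3*v + 15*p^2*v^3 - 9*p^2*v^2 + 25*p*v^4 + 15*p*v^3 + 25*v^4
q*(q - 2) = q^2 - 2*q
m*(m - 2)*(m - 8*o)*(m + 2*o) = m^4 - 6*m^3*o - 2*m^3 - 16*m^2*o^2 + 12*m^2*o + 32*m*o^2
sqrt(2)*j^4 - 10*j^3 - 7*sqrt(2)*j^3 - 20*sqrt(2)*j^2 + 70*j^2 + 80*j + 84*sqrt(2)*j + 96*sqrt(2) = (j - 8)*(j - 6*sqrt(2))*(j + sqrt(2))*(sqrt(2)*j + sqrt(2))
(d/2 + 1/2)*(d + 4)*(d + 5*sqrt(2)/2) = d^3/2 + 5*sqrt(2)*d^2/4 + 5*d^2/2 + 2*d + 25*sqrt(2)*d/4 + 5*sqrt(2)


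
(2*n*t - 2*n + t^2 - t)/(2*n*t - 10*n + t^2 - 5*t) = (t - 1)/(t - 5)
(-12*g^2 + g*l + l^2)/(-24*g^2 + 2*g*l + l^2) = (-12*g^2 + g*l + l^2)/(-24*g^2 + 2*g*l + l^2)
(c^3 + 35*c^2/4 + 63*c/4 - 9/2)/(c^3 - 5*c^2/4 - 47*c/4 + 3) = (c + 6)/(c - 4)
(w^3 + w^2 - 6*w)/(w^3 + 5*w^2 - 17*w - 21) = w*(w^2 + w - 6)/(w^3 + 5*w^2 - 17*w - 21)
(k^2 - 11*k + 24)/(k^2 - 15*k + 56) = (k - 3)/(k - 7)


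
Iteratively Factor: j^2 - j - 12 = (j - 4)*(j + 3)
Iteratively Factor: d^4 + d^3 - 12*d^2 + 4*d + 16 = (d - 2)*(d^3 + 3*d^2 - 6*d - 8) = (d - 2)^2*(d^2 + 5*d + 4) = (d - 2)^2*(d + 1)*(d + 4)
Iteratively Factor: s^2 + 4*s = (s + 4)*(s)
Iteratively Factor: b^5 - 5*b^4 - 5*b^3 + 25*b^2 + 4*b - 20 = (b - 5)*(b^4 - 5*b^2 + 4) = (b - 5)*(b + 1)*(b^3 - b^2 - 4*b + 4) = (b - 5)*(b - 1)*(b + 1)*(b^2 - 4) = (b - 5)*(b - 1)*(b + 1)*(b + 2)*(b - 2)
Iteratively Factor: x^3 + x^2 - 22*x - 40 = (x + 2)*(x^2 - x - 20) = (x - 5)*(x + 2)*(x + 4)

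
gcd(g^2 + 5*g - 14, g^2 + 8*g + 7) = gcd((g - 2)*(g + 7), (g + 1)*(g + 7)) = g + 7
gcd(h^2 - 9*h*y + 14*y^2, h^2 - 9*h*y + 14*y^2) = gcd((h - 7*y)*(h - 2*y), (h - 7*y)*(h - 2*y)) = h^2 - 9*h*y + 14*y^2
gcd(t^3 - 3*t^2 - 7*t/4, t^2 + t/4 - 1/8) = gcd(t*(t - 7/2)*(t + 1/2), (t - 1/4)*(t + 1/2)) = t + 1/2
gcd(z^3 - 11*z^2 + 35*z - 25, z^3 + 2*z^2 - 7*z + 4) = z - 1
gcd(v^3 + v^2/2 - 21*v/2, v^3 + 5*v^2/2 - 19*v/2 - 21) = v^2 + v/2 - 21/2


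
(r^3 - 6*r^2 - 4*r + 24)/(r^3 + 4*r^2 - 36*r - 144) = (r^2 - 4)/(r^2 + 10*r + 24)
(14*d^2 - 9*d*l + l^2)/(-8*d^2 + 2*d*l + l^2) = (-7*d + l)/(4*d + l)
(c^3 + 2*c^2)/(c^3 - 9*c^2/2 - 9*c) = 2*c*(c + 2)/(2*c^2 - 9*c - 18)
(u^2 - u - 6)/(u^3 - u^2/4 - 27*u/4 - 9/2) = 4/(4*u + 3)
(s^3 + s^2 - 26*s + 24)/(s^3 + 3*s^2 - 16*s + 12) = (s - 4)/(s - 2)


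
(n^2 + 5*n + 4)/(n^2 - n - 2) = (n + 4)/(n - 2)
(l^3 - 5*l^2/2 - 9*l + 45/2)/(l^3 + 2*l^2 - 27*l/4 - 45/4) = 2*(l - 3)/(2*l + 3)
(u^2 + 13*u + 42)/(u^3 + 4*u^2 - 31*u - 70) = (u + 6)/(u^2 - 3*u - 10)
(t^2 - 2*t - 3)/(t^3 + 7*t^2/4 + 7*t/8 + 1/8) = 8*(t - 3)/(8*t^2 + 6*t + 1)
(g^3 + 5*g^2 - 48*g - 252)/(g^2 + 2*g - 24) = (g^2 - g - 42)/(g - 4)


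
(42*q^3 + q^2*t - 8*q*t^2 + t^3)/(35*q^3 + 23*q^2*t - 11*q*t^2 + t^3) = (6*q^2 + q*t - t^2)/(5*q^2 + 4*q*t - t^2)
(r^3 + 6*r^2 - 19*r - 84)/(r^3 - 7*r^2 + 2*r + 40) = (r^2 + 10*r + 21)/(r^2 - 3*r - 10)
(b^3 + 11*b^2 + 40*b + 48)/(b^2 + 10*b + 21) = (b^2 + 8*b + 16)/(b + 7)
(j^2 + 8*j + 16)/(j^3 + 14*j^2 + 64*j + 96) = 1/(j + 6)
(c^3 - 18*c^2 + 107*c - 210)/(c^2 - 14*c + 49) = (c^2 - 11*c + 30)/(c - 7)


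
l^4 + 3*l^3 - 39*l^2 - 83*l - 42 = (l - 6)*(l + 1)^2*(l + 7)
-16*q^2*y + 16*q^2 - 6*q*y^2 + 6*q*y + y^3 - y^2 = (-8*q + y)*(2*q + y)*(y - 1)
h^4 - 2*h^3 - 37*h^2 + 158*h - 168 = (h - 4)*(h - 3)*(h - 2)*(h + 7)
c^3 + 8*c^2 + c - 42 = (c - 2)*(c + 3)*(c + 7)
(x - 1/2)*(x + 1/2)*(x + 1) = x^3 + x^2 - x/4 - 1/4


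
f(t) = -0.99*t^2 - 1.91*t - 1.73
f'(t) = -1.98*t - 1.91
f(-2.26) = -2.47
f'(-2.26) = 2.56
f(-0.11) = -1.53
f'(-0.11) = -1.69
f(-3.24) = -5.93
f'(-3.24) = 4.51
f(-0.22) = -1.36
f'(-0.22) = -1.47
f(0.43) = -2.73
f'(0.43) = -2.76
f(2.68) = -13.96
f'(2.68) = -7.22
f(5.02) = -36.27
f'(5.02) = -11.85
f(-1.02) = -0.81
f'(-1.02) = 0.11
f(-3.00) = -4.91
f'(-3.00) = 4.03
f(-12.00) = -121.37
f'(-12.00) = 21.85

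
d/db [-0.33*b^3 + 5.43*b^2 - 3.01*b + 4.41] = -0.99*b^2 + 10.86*b - 3.01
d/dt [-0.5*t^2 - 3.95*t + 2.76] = -1.0*t - 3.95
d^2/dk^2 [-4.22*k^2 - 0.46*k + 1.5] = -8.44000000000000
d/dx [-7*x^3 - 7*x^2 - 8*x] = -21*x^2 - 14*x - 8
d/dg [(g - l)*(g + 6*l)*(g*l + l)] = l*(3*g^2 + 10*g*l + 2*g - 6*l^2 + 5*l)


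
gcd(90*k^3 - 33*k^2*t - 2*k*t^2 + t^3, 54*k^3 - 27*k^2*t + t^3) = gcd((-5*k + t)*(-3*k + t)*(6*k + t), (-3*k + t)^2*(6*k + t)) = -18*k^2 + 3*k*t + t^2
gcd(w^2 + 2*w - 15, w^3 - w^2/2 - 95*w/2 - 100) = w + 5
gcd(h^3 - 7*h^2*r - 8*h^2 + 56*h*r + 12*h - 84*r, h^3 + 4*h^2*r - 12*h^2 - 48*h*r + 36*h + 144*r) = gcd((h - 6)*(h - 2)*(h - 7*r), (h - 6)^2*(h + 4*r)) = h - 6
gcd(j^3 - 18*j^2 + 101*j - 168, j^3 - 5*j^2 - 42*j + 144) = j^2 - 11*j + 24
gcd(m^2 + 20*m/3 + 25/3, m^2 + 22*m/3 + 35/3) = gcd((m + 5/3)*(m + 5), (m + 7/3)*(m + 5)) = m + 5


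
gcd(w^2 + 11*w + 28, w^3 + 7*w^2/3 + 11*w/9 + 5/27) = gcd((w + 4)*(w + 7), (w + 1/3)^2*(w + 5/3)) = 1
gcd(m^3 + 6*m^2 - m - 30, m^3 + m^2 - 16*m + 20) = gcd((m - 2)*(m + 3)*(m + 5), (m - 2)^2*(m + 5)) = m^2 + 3*m - 10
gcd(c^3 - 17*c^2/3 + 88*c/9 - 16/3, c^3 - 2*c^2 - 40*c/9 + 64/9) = c - 4/3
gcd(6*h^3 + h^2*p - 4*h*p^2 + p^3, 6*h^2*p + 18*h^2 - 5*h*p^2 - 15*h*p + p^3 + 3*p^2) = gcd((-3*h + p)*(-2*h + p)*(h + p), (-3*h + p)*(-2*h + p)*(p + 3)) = 6*h^2 - 5*h*p + p^2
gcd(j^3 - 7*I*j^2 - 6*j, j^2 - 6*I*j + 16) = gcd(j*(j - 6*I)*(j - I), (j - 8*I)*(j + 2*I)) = 1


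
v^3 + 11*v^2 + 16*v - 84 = (v - 2)*(v + 6)*(v + 7)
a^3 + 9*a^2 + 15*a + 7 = (a + 1)^2*(a + 7)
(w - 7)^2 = w^2 - 14*w + 49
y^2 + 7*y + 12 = (y + 3)*(y + 4)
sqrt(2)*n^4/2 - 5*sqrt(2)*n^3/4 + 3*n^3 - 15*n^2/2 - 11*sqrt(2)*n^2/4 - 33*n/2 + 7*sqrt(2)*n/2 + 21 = (n - 7/2)*(n - 1)*(n + 3*sqrt(2))*(sqrt(2)*n/2 + sqrt(2))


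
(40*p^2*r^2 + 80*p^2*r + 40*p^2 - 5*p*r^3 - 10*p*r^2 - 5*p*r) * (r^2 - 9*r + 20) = 40*p^2*r^4 - 280*p^2*r^3 + 120*p^2*r^2 + 1240*p^2*r + 800*p^2 - 5*p*r^5 + 35*p*r^4 - 15*p*r^3 - 155*p*r^2 - 100*p*r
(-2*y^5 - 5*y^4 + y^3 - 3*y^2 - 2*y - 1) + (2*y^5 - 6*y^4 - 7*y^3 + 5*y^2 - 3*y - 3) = -11*y^4 - 6*y^3 + 2*y^2 - 5*y - 4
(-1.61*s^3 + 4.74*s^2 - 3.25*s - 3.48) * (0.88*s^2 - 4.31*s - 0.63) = -1.4168*s^5 + 11.1103*s^4 - 22.2751*s^3 + 7.9589*s^2 + 17.0463*s + 2.1924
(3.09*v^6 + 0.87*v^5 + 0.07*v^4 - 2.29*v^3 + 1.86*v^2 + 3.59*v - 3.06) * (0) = 0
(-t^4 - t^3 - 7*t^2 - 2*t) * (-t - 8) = t^5 + 9*t^4 + 15*t^3 + 58*t^2 + 16*t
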